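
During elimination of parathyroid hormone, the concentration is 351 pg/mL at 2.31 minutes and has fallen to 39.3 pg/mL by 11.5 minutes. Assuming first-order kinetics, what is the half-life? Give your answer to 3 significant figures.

Over Δt = 11.5 − 2.31 = 9.19 minutes, the level fell by a factor of 351/39.3 ≈ 8.9313.
n = log₂(8.9313) ≈ 3.1589 half-lives, so t½ = 9.19/3.1589 ≈ 2.9093 minutes.

2.91 minutes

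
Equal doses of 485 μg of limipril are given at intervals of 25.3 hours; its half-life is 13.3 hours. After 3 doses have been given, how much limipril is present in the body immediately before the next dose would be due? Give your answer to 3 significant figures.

The 3 doses were given 75.9, 50.6, 25.3 hours ago.
Total = 485·(1/2)^(75.9/13.3) + 485·(1/2)^(50.6/13.3) + 485·(1/2)^(25.3/13.3)
      = 9.2861 + 34.711 + 129.75 ≈ 173.75 μg.

174 μg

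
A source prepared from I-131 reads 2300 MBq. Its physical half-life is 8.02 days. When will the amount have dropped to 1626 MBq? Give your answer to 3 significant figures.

4.01 days

Fraction remaining = 1626/2300 ≈ 0.70696.
n = log₂(2300/1626) = ln(1.4145)/ln 2 ≈ 0.50031 half-lives.
t = n × t½ = 0.50031 × 8.02 ≈ 4.0125 days.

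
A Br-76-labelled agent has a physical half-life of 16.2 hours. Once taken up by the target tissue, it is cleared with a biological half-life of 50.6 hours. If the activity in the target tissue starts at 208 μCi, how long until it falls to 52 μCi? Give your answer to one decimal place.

24.5 hours

1/t_eff = 1/t_phys + 1/t_biol = 1/16.2 + 1/50.6 = 0.081491 per hour.
t_eff = 16.2 × 50.6 / (16.2 + 50.6) ≈ 12.271 hours.
n = log₂(208/52) ≈ 2; t = 2 × 12.271 ≈ 24.543 hours.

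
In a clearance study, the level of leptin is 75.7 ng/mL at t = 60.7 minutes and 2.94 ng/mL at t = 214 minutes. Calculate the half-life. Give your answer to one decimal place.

Over Δt = 214 − 60.7 = 153.3 minutes, the level fell by a factor of 75.7/2.94 ≈ 25.748.
n = log₂(25.748) ≈ 4.6864 half-lives, so t½ = 153.3/4.6864 ≈ 32.712 minutes.

32.7 minutes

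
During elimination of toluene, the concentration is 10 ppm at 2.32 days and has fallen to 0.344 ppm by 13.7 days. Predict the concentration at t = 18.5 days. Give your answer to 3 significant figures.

Over Δt = 13.7 − 2.32 = 11.38 days, the level fell by a factor of 10/0.344 ≈ 29.07.
n = log₂(29.07) ≈ 4.8614 half-lives, so t½ = 11.38/4.8614 ≈ 2.3409 days.
From t = 13.7 to t = 18.5: 0.344 × (1/2)^((18.5−13.7)/2.3409) ≈ 0.08304 ppm.

0.0830 ppm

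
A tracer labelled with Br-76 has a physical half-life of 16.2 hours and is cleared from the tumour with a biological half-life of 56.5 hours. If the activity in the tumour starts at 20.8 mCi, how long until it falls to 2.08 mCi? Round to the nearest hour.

1/t_eff = 1/t_phys + 1/t_biol = 1/16.2 + 1/56.5 = 0.079428 per hour.
t_eff = 16.2 × 56.5 / (16.2 + 56.5) ≈ 12.59 hours.
n = log₂(20.8/2.08) ≈ 3.3219; t = 3.3219 × 12.59 ≈ 41.823 hours.

42 hours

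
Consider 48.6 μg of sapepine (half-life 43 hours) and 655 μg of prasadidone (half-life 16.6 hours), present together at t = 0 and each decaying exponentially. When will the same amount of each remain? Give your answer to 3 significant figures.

Set 48.6·(1/2)^(t/43) = 655·(1/2)^(t/16.6).
Taking log₂: log₂(48.6/655) = t·(1/43 − 1/16.6).
log₂(0.074198) = -3.7525; 1/43 − 1/16.6 = -0.036985.
t = -3.7525 / -0.036985 ≈ 101.46 hours.

101 hours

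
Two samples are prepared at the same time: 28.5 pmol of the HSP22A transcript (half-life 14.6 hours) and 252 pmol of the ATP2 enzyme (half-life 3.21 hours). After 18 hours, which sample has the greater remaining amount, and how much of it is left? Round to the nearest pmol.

HSP22A transcript, 12 pmol

HSP22A transcript: 28.5 × (1/2)^1.2329 ≈ 12.126 pmol.
ATP2 enzyme: 252 × (1/2)^5.6075 ≈ 5.1687 pmol.
HSP22A transcript has more remaining, at ≈ 12.126 pmol.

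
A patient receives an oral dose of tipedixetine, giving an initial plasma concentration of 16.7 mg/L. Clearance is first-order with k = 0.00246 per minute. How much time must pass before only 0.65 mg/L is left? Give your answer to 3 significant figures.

1320 minutes

t½ = ln 2 / k = 0.69315 / 0.00246 ≈ 281.77 minutes.
Fraction remaining = 0.65/16.7 ≈ 0.038922.
n = log₂(16.7/0.65) = ln(25.692)/ln 2 ≈ 4.6833 half-lives.
t = n × t½ = 4.6833 × 281.77 ≈ 1319.6 minutes.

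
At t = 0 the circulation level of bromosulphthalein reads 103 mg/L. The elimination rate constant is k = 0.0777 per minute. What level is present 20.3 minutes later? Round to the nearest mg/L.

t½ = ln 2 / k = 0.69315 / 0.0777 ≈ 8.9208 minutes.
Number of half-lives: n = 20.3/8.9208 ≈ 2.2756.
Remaining = 103 × (1/2)^2.2756 = 103 × 0.20653 ≈ 21.273 mg/L.

21 mg/L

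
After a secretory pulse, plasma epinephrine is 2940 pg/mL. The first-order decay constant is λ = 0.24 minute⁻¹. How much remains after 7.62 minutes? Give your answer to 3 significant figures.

472 pg/mL

t½ = ln 2 / λ = 0.69315 / 0.24 ≈ 2.8881 minutes.
Number of half-lives: n = 7.62/2.8881 ≈ 2.6384.
Remaining = 2940 × (1/2)^2.6384 = 2940 × 0.16061 ≈ 472.18 pg/mL.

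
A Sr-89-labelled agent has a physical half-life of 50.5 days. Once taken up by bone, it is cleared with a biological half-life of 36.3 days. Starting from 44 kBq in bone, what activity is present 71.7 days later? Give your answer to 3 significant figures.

4.18 kBq

1/t_eff = 1/t_phys + 1/t_biol = 1/50.5 + 1/36.3 = 0.04735 per day.
t_eff = 50.5 × 36.3 / (50.5 + 36.3) ≈ 21.119 days.
Remaining = 44 × (1/2)^(71.7/21.119) = 44 × (1/2)^3.395 ≈ 4.1827 kBq.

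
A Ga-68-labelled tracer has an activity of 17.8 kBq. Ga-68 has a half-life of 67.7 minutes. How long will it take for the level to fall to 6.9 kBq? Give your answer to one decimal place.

92.6 minutes

Fraction remaining = 6.9/17.8 ≈ 0.38764.
n = log₂(17.8/6.9) = ln(2.5797)/ln 2 ≈ 1.3672 half-lives.
t = n × t½ = 1.3672 × 67.7 ≈ 92.56 minutes.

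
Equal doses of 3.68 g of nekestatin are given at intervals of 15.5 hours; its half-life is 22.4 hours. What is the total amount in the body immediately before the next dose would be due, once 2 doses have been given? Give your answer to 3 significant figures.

3.69 g

The 2 doses were given 31, 15.5 hours ago.
Total = 3.68·(1/2)^(31/22.4) + 3.68·(1/2)^(15.5/22.4)
      = 1.4101 + 2.278 ≈ 3.688 g.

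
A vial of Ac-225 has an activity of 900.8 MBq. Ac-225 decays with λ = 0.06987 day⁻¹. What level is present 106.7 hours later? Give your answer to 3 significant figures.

t½ = ln 2 / λ = 0.69315 / 0.06987 ≈ 9.9205 days.
Convert the elapsed time: 106.7 hours = 4.44583 days.
Number of half-lives: n = 4.44583/9.9205 ≈ 0.44814.
Remaining = 900.8 × (1/2)^0.44814 = 900.8 × 0.73298 ≈ 660.27 MBq.

660 MBq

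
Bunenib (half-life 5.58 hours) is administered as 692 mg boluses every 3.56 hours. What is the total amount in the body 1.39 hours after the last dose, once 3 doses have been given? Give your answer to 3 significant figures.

The 3 doses were given 8.51, 4.95, 1.39 hours ago.
Total = 692·(1/2)^(8.51/5.58) + 692·(1/2)^(4.95/5.58) + 692·(1/2)^(1.39/5.58)
      = 240.44 + 374.17 + 582.26 ≈ 1196.9 mg.

1200 mg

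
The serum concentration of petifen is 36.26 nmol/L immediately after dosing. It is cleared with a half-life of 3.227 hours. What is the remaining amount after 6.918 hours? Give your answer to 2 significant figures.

Number of half-lives: n = 6.918/3.227 ≈ 2.1438.
Remaining = 36.26 × (1/2)^2.1438 = 36.26 × 0.22629 ≈ 8.2051 nmol/L.

8.2 nmol/L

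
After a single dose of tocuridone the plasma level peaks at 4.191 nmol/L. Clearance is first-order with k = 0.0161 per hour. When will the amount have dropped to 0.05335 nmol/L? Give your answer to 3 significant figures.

271 hours

t½ = ln 2 / k = 0.69315 / 0.0161 ≈ 43.053 hours.
Fraction remaining = 0.05335/4.191 ≈ 0.01273.
n = log₂(4.191/0.05335) = ln(78.557)/ln 2 ≈ 6.2957 half-lives.
t = n × t½ = 6.2957 × 43.053 ≈ 271.04 hours.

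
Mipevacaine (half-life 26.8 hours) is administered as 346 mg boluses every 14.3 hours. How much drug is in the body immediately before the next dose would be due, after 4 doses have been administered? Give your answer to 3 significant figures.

The 4 doses were given 57.2, 42.9, 28.6, 14.3 hours ago.
Total = 346·(1/2)^(57.2/26.8) + 346·(1/2)^(42.9/26.8) + 346·(1/2)^(28.6/26.8) + 346·(1/2)^(14.3/26.8)
      = 78.81 + 114.08 + 165.13 + 239.03 ≈ 597.05 mg.

597 mg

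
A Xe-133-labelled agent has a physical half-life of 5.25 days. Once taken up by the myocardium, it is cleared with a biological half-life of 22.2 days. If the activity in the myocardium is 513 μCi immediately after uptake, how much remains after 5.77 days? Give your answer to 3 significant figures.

1/t_eff = 1/t_phys + 1/t_biol = 1/5.25 + 1/22.2 = 0.23552 per day.
t_eff = 5.25 × 22.2 / (5.25 + 22.2) ≈ 4.2459 days.
Remaining = 513 × (1/2)^(5.77/4.2459) = 513 × (1/2)^1.359 ≈ 200 μCi.

200 μCi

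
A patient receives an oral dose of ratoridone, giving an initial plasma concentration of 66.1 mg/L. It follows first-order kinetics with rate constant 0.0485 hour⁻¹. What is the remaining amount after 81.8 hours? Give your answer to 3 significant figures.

1.25 mg/L

t½ = ln 2 / k = 0.69315 / 0.0485 ≈ 14.292 hours.
Number of half-lives: n = 81.8/14.292 ≈ 5.7236.
Remaining = 66.1 × (1/2)^5.7236 = 66.1 × 0.018924 ≈ 1.2509 mg/L.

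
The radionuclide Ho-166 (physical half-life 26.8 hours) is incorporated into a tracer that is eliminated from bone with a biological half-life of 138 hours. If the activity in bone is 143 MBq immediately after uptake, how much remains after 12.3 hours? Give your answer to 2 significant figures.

1/t_eff = 1/t_phys + 1/t_biol = 1/26.8 + 1/138 = 0.04456 per hour.
t_eff = 26.8 × 138 / (26.8 + 138) ≈ 22.442 hours.
Remaining = 143 × (1/2)^(12.3/22.442) = 143 × (1/2)^0.54809 ≈ 97.802 MBq.

98 MBq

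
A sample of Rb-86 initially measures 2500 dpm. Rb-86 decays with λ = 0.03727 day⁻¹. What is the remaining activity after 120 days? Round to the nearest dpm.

t½ = ln 2 / λ = 0.69315 / 0.03727 ≈ 18.598 days.
Number of half-lives: n = 120/18.598 ≈ 6.4523.
Remaining = 2500 × (1/2)^6.4523 = 2500 × 0.01142 ≈ 28.55 dpm.

29 dpm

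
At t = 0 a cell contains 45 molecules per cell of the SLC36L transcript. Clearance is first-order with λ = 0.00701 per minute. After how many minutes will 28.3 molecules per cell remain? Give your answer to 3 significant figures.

t½ = ln 2 / λ = 0.69315 / 0.00701 ≈ 98.88 minutes.
Fraction remaining = 28.3/45 ≈ 0.62889.
n = log₂(45/28.3) = ln(1.5901)/ln 2 ≈ 0.66912 half-lives.
t = n × t½ = 0.66912 × 98.88 ≈ 66.163 minutes.

66.2 minutes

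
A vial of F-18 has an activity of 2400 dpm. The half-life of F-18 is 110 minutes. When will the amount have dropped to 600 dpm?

220 minutes

600/2400 = 1/4, so 2 half-lives have elapsed.
t = 2 × 110 = 220 minutes.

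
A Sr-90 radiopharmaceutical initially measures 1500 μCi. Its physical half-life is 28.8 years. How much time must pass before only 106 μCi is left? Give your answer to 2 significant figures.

Fraction remaining = 106/1500 ≈ 0.070667.
n = log₂(1500/106) = ln(14.151)/ln 2 ≈ 3.8228 half-lives.
t = n × t½ = 3.8228 × 28.8 ≈ 110.1 years.

110 years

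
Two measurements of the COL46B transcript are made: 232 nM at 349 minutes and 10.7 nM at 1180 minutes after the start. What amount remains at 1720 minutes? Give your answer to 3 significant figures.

Over Δt = 1180 − 349 = 831 minutes, the level fell by a factor of 232/10.7 ≈ 21.682.
n = log₂(21.682) ≈ 4.4384 half-lives, so t½ = 831/4.4384 ≈ 187.23 minutes.
From t = 1180 to t = 1720: 10.7 × (1/2)^((1720−1180)/187.23) ≈ 1.4493 nM.

1.45 nM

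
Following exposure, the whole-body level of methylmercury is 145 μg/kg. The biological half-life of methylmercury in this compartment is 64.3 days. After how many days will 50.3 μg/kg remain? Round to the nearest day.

Fraction remaining = 50.3/145 ≈ 0.3469.
n = log₂(145/50.3) = ln(2.8827)/ln 2 ≈ 1.5274 half-lives.
t = n × t½ = 1.5274 × 64.3 ≈ 98.213 days.

98 days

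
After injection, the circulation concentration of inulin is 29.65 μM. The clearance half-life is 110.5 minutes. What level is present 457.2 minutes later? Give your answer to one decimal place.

1.7 μM

Number of half-lives: n = 457.2/110.5 ≈ 4.1376.
Remaining = 29.65 × (1/2)^4.1376 = 29.65 × 0.056816 ≈ 1.6846 μM.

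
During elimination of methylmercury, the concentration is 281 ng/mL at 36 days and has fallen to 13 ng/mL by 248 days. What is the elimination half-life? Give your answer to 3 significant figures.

47.8 days

Over Δt = 248 − 36 = 212 days, the level fell by a factor of 281/13 ≈ 21.615.
n = log₂(21.615) ≈ 4.434 half-lives, so t½ = 212/4.434 ≈ 47.813 days.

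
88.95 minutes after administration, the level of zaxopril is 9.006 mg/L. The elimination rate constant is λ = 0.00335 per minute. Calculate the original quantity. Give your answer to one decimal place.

12.1 mg/L

t½ = ln 2 / λ = 0.69315 / 0.00335 ≈ 206.91 minutes.
Number of half-lives elapsed: n = 88.95/206.91 ≈ 0.4299.
A₀ = A × 2^n = 9.006 × 2^0.4299 = 9.006 × 1.3471 ≈ 12.132 mg/L.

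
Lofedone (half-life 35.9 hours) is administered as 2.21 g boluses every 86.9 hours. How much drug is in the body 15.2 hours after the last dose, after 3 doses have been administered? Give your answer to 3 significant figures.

The 3 doses were given 189, 102.1, 15.2 hours ago.
Total = 2.21·(1/2)^(189/35.9) + 2.21·(1/2)^(102.1/35.9) + 2.21·(1/2)^(15.2/35.9)
      = 0.057489 + 0.30779 + 1.6479 ≈ 2.0132 g.

2.01 g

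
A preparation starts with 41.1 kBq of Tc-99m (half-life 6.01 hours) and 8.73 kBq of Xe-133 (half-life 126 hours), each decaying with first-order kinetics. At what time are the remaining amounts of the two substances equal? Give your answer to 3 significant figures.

Set 41.1·(1/2)^(t/6.01) = 8.73·(1/2)^(t/126).
Taking log₂: log₂(41.1/8.73) = t·(1/6.01 − 1/126).
log₂(4.7079) = 2.2351; 1/6.01 − 1/126 = 0.15845.
t = 2.2351 / 0.15845 ≈ 14.106 hours.

14.1 hours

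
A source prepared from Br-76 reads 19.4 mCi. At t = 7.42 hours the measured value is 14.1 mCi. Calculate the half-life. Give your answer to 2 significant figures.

A/A₀ = 14.1/19.4 ≈ 0.7268.
n = log₂(1.3759) ≈ 0.46036 half-lives elapsed in 7.42 hours.
t½ = 7.42/0.46036 ≈ 16.118 hours.

16 hours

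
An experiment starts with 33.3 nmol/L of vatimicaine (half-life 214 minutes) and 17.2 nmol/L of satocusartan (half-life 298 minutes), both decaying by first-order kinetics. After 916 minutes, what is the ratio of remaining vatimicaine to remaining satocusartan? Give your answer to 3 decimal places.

vatimicaine: 33.3 × (1/2)^(916/214) = 33.3 × (1/2)^4.2804 ≈ 1.7137 nmol/L.
satocusartan: 17.2 × (1/2)^(916/298) = 17.2 × (1/2)^3.0738 ≈ 2.0427 nmol/L.
Ratio ≈ 1.7137 / 2.0427 ≈ 0.8389.

0.839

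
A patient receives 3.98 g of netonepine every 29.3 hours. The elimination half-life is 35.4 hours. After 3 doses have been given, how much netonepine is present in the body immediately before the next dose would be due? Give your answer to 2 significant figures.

4.2 g

The 3 doses were given 87.9, 58.6, 29.3 hours ago.
Total = 3.98·(1/2)^(87.9/35.4) + 3.98·(1/2)^(58.6/35.4) + 3.98·(1/2)^(29.3/35.4)
      = 0.71189 + 1.2635 + 2.2425 ≈ 4.2178 g.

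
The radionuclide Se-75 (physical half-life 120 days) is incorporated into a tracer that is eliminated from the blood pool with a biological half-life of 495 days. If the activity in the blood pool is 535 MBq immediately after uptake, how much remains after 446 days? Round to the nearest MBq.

22 MBq

1/t_eff = 1/t_phys + 1/t_biol = 1/120 + 1/495 = 0.010354 per day.
t_eff = 120 × 495 / (120 + 495) ≈ 96.585 days.
Remaining = 535 × (1/2)^(446/96.585) = 535 × (1/2)^4.6177 ≈ 21.792 MBq.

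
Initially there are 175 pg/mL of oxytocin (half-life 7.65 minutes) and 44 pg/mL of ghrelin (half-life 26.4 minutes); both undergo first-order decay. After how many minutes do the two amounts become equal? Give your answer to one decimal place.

21.5 minutes

Set 175·(1/2)^(t/7.65) = 44·(1/2)^(t/26.4).
Taking log₂: log₂(175/44) = t·(1/7.65 − 1/26.4).
log₂(3.9773) = 1.9918; 1/7.65 − 1/26.4 = 0.09284.
t = 1.9918 / 0.09284 ≈ 21.454 minutes.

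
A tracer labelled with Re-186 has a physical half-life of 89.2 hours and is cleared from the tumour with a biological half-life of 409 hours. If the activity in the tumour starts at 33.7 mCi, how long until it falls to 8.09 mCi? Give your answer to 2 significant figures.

150 hours

1/t_eff = 1/t_phys + 1/t_biol = 1/89.2 + 1/409 = 0.013656 per hour.
t_eff = 89.2 × 409 / (89.2 + 409) ≈ 73.229 hours.
n = log₂(33.7/8.09) ≈ 2.0585; t = 2.0585 × 73.229 ≈ 150.75 hours.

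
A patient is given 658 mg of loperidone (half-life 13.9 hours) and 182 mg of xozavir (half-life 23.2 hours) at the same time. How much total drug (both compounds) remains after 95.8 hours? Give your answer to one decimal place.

15.9 mg

loperidone: 658 × (1/2)^(95.8/13.9) = 658 × (1/2)^6.8921 ≈ 5.5399 mg.
xozavir: 182 × (1/2)^(95.8/23.2) = 182 × (1/2)^4.1293 ≈ 10.4 mg.
Total = 5.5399 + 10.4 ≈ 15.94 mg.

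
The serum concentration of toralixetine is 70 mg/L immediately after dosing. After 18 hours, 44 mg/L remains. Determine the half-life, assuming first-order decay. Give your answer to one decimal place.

26.9 hours

A/A₀ = 44/70 ≈ 0.62857.
n = log₂(1.5909) ≈ 0.66985 half-lives elapsed in 18 hours.
t½ = 18/0.66985 ≈ 26.872 hours.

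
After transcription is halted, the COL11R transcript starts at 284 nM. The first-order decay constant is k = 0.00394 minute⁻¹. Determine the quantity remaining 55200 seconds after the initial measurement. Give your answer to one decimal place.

7.6 nM

t½ = ln 2 / k = 0.69315 / 0.00394 ≈ 175.93 minutes.
Convert the elapsed time: 55200 seconds = 920 minutes.
Number of half-lives: n = 920/175.93 ≈ 5.2295.
Remaining = 284 × (1/2)^5.2295 = 284 × 0.026654 ≈ 7.5699 nM.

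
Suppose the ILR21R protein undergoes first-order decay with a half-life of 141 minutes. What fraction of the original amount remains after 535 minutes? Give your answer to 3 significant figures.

0.0721

n = 535/141 ≈ 3.7943 half-lives.
Fraction remaining = (1/2)^3.7943 ≈ 0.072077.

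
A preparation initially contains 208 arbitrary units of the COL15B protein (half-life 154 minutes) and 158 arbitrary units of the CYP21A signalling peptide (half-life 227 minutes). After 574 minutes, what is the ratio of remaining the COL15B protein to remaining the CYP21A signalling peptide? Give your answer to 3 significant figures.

0.574

COL15B protein: 208 × (1/2)^(574/154) = 208 × (1/2)^3.7273 ≈ 15.705 arbitrary units.
CYP21A signalling peptide: 158 × (1/2)^(574/227) = 158 × (1/2)^2.5286 ≈ 27.382 arbitrary units.
Ratio ≈ 15.705 / 27.382 ≈ 0.57356.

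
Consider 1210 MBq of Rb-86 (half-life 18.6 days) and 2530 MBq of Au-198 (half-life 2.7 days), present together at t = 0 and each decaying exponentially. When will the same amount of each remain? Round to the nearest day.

3 days

Set 1210·(1/2)^(t/18.6) = 2530·(1/2)^(t/2.7).
Taking log₂: log₂(1210/2530) = t·(1/18.6 − 1/2.7).
log₂(0.47826) = -1.0641; 1/18.6 − 1/2.7 = -0.31661.
t = -1.0641 / -0.31661 ≈ 3.361 days.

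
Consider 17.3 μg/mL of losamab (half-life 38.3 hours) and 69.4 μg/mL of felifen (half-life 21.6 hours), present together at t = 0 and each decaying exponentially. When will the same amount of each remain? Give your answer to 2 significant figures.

Set 17.3·(1/2)^(t/38.3) = 69.4·(1/2)^(t/21.6).
Taking log₂: log₂(17.3/69.4) = t·(1/38.3 − 1/21.6).
log₂(0.24928) = -2.0042; 1/38.3 − 1/21.6 = -0.020187.
t = -2.0042 / -0.020187 ≈ 99.282 hours.

99 hours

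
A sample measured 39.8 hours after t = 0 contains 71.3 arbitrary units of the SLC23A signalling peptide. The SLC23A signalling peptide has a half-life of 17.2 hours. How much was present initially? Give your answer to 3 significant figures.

Number of half-lives elapsed: n = 39.8/17.2 ≈ 2.314.
A₀ = A × 2^n = 71.3 × 2^2.314 = 71.3 × 4.9724 ≈ 354.53 arbitrary units.

355 arbitrary units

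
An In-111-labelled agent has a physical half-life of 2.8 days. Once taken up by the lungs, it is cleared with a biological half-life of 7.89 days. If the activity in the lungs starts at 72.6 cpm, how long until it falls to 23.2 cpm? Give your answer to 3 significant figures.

3.40 days

1/t_eff = 1/t_phys + 1/t_biol = 1/2.8 + 1/7.89 = 0.48389 per day.
t_eff = 2.8 × 7.89 / (2.8 + 7.89) ≈ 2.0666 days.
n = log₂(72.6/23.2) ≈ 1.6458; t = 1.6458 × 2.0666 ≈ 3.4013 days.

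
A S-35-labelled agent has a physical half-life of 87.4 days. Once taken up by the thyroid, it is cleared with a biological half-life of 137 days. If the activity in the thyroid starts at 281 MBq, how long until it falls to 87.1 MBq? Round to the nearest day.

90 days

1/t_eff = 1/t_phys + 1/t_biol = 1/87.4 + 1/137 = 0.018741 per day.
t_eff = 87.4 × 137 / (87.4 + 137) ≈ 53.359 days.
n = log₂(281/87.1) ≈ 1.6898; t = 1.6898 × 53.359 ≈ 90.168 days.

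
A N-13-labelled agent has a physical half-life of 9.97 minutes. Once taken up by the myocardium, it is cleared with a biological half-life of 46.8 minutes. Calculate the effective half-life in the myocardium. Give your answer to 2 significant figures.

8.2 minutes

1/t_eff = 1/t_phys + 1/t_biol = 1/9.97 + 1/46.8 = 0.12167 per minute.
t_eff = 9.97 × 46.8 / (9.97 + 46.8) ≈ 8.2191 minutes.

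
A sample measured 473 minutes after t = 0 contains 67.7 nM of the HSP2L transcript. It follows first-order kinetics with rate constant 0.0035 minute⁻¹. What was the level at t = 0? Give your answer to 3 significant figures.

354 nM

t½ = ln 2 / λ = 0.69315 / 0.0035 ≈ 198.04 minutes.
Number of half-lives elapsed: n = 473/198.04 ≈ 2.3884.
A₀ = A × 2^n = 67.7 × 2^2.3884 = 67.7 × 5.2357 ≈ 354.46 nM.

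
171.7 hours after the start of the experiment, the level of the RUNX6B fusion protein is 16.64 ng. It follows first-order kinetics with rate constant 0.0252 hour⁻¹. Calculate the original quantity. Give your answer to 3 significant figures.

1260 ng

t½ = ln 2 / k = 0.69315 / 0.0252 ≈ 27.506 hours.
Number of half-lives elapsed: n = 171.7/27.506 ≈ 6.2423.
A₀ = A × 2^n = 16.64 × 2^6.2423 = 16.64 × 75.705 ≈ 1259.7 ng.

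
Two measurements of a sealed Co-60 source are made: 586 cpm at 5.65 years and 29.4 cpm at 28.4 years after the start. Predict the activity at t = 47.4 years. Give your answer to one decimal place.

Over Δt = 28.4 − 5.65 = 22.75 years, the level fell by a factor of 586/29.4 ≈ 19.932.
n = log₂(19.932) ≈ 4.317 half-lives, so t½ = 22.75/4.317 ≈ 5.2698 years.
From t = 28.4 to t = 47.4: 29.4 × (1/2)^((47.4−28.4)/5.2698) ≈ 2.4155 cpm.

2.4 cpm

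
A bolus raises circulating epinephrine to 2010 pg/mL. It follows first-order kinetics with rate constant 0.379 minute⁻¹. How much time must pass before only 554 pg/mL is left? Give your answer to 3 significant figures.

t½ = ln 2 / λ = 0.69315 / 0.379 ≈ 1.8289 minutes.
Fraction remaining = 554/2010 ≈ 0.27562.
n = log₂(2010/554) = ln(3.6282)/ln 2 ≈ 1.8592 half-lives.
t = n × t½ = 1.8592 × 1.8289 ≈ 3.4003 minutes.

3.40 minutes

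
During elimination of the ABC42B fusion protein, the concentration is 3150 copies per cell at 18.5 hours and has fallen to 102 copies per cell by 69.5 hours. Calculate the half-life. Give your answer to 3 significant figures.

Over Δt = 69.5 − 18.5 = 51 hours, the level fell by a factor of 3150/102 ≈ 30.882.
n = log₂(30.882) ≈ 4.9487 half-lives, so t½ = 51/4.9487 ≈ 10.306 hours.

10.3 hours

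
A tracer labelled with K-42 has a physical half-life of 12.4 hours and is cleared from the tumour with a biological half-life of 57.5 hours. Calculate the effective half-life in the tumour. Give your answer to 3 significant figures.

1/t_eff = 1/t_phys + 1/t_biol = 1/12.4 + 1/57.5 = 0.098036 per hour.
t_eff = 12.4 × 57.5 / (12.4 + 57.5) ≈ 10.2 hours.

10.2 hours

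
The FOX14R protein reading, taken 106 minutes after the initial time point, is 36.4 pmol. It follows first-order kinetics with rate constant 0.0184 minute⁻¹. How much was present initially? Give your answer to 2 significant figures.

t½ = ln 2 / λ = 0.69315 / 0.0184 ≈ 37.671 minutes.
Number of half-lives elapsed: n = 106/37.671 ≈ 2.8138.
A₀ = A × 2^n = 36.4 × 2^2.8138 = 36.4 × 7.0315 ≈ 255.95 pmol.

260 pmol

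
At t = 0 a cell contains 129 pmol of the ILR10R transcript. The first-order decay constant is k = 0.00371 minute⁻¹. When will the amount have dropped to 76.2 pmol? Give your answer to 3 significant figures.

t½ = ln 2 / k = 0.69315 / 0.00371 ≈ 186.83 minutes.
Fraction remaining = 76.2/129 ≈ 0.5907.
n = log₂(129/76.2) = ln(1.6929)/ln 2 ≈ 0.75951 half-lives.
t = n × t½ = 0.75951 × 186.83 ≈ 141.9 minutes.

142 minutes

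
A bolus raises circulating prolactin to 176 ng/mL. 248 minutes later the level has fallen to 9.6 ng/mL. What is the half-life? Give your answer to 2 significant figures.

59 minutes

A/A₀ = 9.6/176 ≈ 0.054545.
n = log₂(18.333) ≈ 4.1964 half-lives elapsed in 248 minutes.
t½ = 248/4.1964 ≈ 59.098 minutes.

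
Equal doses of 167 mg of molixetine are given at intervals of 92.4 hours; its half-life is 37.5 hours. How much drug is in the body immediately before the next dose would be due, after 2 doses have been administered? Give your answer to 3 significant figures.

35.8 mg

The 2 doses were given 184.8, 92.4 hours ago.
Total = 167·(1/2)^(184.8/37.5) + 167·(1/2)^(92.4/37.5)
      = 5.4858 + 30.268 ≈ 35.753 mg.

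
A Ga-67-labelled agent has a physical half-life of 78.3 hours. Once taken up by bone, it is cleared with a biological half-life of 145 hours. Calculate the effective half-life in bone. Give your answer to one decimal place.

1/t_eff = 1/t_phys + 1/t_biol = 1/78.3 + 1/145 = 0.019668 per hour.
t_eff = 78.3 × 145 / (78.3 + 145) ≈ 50.844 hours.

50.8 hours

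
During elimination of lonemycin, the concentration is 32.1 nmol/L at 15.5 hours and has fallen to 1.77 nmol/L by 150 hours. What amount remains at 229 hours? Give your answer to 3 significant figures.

0.323 nmol/L

Over Δt = 150 − 15.5 = 134.5 hours, the level fell by a factor of 32.1/1.77 ≈ 18.136.
n = log₂(18.136) ≈ 4.1808 half-lives, so t½ = 134.5/4.1808 ≈ 32.171 hours.
From t = 150 to t = 229: 1.77 × (1/2)^((229−150)/32.171) ≈ 0.32267 nmol/L.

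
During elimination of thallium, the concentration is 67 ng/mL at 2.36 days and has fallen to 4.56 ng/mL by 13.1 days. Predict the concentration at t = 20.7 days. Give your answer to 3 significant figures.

Over Δt = 13.1 − 2.36 = 10.74 days, the level fell by a factor of 67/4.56 ≈ 14.693.
n = log₂(14.693) ≈ 3.8771 half-lives, so t½ = 10.74/3.8771 ≈ 2.7701 days.
From t = 13.1 to t = 20.7: 4.56 × (1/2)^((20.7−13.1)/2.7701) ≈ 0.68089 ng/mL.

0.681 ng/mL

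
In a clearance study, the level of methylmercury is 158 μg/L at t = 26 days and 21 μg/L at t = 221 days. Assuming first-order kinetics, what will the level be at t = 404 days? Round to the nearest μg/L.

3 μg/L

Over Δt = 221 − 26 = 195 days, the level fell by a factor of 158/21 ≈ 7.5238.
n = log₂(7.5238) ≈ 2.9115 half-lives, so t½ = 195/2.9115 ≈ 66.977 days.
From t = 221 to t = 404: 21 × (1/2)^((404−221)/66.977) ≈ 3.1602 μg/L.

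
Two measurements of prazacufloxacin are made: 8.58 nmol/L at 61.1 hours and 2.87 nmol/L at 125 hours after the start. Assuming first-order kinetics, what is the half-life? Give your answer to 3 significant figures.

40.4 hours

Over Δt = 125 − 61.1 = 63.9 hours, the level fell by a factor of 8.58/2.87 ≈ 2.9895.
n = log₂(2.9895) ≈ 1.5799 half-lives, so t½ = 63.9/1.5799 ≈ 40.445 hours.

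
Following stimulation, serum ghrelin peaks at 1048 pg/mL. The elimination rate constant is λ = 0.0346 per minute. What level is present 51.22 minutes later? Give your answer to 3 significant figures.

178 pg/mL

t½ = ln 2 / λ = 0.69315 / 0.0346 ≈ 20.033 minutes.
Number of half-lives: n = 51.22/20.033 ≈ 2.5568.
Remaining = 1048 × (1/2)^2.5568 = 1048 × 0.16996 ≈ 178.11 pg/mL.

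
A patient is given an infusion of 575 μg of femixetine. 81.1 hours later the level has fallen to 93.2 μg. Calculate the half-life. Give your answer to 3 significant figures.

30.9 hours

A/A₀ = 93.2/575 ≈ 0.16209.
n = log₂(6.1695) ≈ 2.6252 half-lives elapsed in 81.1 hours.
t½ = 81.1/2.6252 ≈ 30.893 hours.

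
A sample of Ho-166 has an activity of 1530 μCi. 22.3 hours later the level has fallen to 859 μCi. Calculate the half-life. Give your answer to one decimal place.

A/A₀ = 859/1530 ≈ 0.56144.
n = log₂(1.7811) ≈ 0.8328 half-lives elapsed in 22.3 hours.
t½ = 22.3/0.8328 ≈ 26.777 hours.

26.8 hours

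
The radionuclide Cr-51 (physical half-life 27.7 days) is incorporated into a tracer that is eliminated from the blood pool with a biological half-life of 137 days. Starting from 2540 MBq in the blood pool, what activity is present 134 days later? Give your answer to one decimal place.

1/t_eff = 1/t_phys + 1/t_biol = 1/27.7 + 1/137 = 0.0434 per day.
t_eff = 27.7 × 137 / (27.7 + 137) ≈ 23.041 days.
Remaining = 2540 × (1/2)^(134/23.041) = 2540 × (1/2)^5.8156 ≈ 45.097 MBq.

45.1 MBq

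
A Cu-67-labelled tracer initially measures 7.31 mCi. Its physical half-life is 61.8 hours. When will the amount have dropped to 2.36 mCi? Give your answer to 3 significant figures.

Fraction remaining = 2.36/7.31 ≈ 0.32285.
n = log₂(7.31/2.36) = ln(3.0975)/ln 2 ≈ 1.6311 half-lives.
t = n × t½ = 1.6311 × 61.8 ≈ 100.8 hours.

101 hours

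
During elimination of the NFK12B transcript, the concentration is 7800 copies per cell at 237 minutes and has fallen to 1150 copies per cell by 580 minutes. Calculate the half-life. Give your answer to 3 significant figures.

Over Δt = 580 − 237 = 343 minutes, the level fell by a factor of 7800/1150 ≈ 6.7826.
n = log₂(6.7826) ≈ 2.7618 half-lives, so t½ = 343/2.7618 ≈ 124.19 minutes.

124 minutes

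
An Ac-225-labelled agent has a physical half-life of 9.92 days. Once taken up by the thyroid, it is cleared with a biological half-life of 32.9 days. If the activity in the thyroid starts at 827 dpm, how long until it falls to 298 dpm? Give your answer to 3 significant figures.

1/t_eff = 1/t_phys + 1/t_biol = 1/9.92 + 1/32.9 = 0.1312 per day.
t_eff = 9.92 × 32.9 / (9.92 + 32.9) ≈ 7.6219 days.
n = log₂(827/298) ≈ 1.4726; t = 1.4726 × 7.6219 ≈ 11.224 days.

11.2 days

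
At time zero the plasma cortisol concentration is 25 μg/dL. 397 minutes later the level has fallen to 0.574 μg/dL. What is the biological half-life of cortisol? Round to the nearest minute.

A/A₀ = 0.574/25 ≈ 0.02296.
n = log₂(43.554) ≈ 5.4447 half-lives elapsed in 397 minutes.
t½ = 397/5.4447 ≈ 72.914 minutes.

73 minutes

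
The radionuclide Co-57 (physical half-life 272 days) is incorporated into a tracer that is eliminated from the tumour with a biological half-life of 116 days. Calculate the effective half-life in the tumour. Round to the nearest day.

1/t_eff = 1/t_phys + 1/t_biol = 1/272 + 1/116 = 0.012297 per day.
t_eff = 272 × 116 / (272 + 116) ≈ 81.32 days.

81 days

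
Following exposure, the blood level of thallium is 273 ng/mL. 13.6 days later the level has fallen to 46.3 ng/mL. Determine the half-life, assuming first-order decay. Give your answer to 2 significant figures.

A/A₀ = 46.3/273 ≈ 0.1696.
n = log₂(5.8963) ≈ 2.5598 half-lives elapsed in 13.6 days.
t½ = 13.6/2.5598 ≈ 5.3129 days.

5.3 days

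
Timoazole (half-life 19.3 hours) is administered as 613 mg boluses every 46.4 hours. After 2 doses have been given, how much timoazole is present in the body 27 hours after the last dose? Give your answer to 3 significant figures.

The 2 doses were given 73.4, 27 hours ago.
Total = 613·(1/2)^(73.4/19.3) + 613·(1/2)^(27/19.3)
      = 43.915 + 232.45 ≈ 276.37 mg.

276 mg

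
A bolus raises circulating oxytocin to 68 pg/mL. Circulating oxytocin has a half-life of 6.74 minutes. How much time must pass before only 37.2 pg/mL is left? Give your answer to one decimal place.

Fraction remaining = 37.2/68 ≈ 0.54706.
n = log₂(68/37.2) = ln(1.828)/ln 2 ≈ 0.87023 half-lives.
t = n × t½ = 0.87023 × 6.74 ≈ 5.8654 minutes.

5.9 minutes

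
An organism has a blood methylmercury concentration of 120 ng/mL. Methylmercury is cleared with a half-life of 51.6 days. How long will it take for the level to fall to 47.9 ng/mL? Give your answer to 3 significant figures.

68.4 days

Fraction remaining = 47.9/120 ≈ 0.39917.
n = log₂(120/47.9) = ln(2.5052)/ln 2 ≈ 1.3249 half-lives.
t = n × t½ = 1.3249 × 51.6 ≈ 68.367 days.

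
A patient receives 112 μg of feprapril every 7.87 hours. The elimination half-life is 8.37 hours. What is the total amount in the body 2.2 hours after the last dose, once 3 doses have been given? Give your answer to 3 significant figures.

The 3 doses were given 17.94, 10.07, 2.2 hours ago.
Total = 112·(1/2)^(17.94/8.37) + 112·(1/2)^(10.07/8.37) + 112·(1/2)^(2.2/8.37)
      = 25.351 + 48.646 + 93.346 ≈ 167.34 μg.

167 μg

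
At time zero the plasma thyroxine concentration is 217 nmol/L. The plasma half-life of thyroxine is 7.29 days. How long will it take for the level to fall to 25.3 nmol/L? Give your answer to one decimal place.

22.6 days

Fraction remaining = 25.3/217 ≈ 0.11659.
n = log₂(217/25.3) = ln(8.5771)/ln 2 ≈ 3.1005 half-lives.
t = n × t½ = 3.1005 × 7.29 ≈ 22.603 days.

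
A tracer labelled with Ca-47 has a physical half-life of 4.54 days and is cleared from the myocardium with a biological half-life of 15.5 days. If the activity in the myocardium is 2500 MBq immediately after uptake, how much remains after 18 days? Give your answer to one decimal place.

1/t_eff = 1/t_phys + 1/t_biol = 1/4.54 + 1/15.5 = 0.28478 per day.
t_eff = 4.54 × 15.5 / (4.54 + 15.5) ≈ 3.5115 days.
Remaining = 2500 × (1/2)^(18/3.5115) = 2500 × (1/2)^5.126 ≈ 71.589 MBq.

71.6 MBq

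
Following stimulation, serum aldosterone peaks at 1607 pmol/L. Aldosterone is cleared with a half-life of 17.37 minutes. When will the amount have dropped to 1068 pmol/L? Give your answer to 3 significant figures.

Fraction remaining = 1068/1607 ≈ 0.66459.
n = log₂(1607/1068) = ln(1.5047)/ln 2 ≈ 0.58946 half-lives.
t = n × t½ = 0.58946 × 17.37 ≈ 10.239 minutes.

10.2 minutes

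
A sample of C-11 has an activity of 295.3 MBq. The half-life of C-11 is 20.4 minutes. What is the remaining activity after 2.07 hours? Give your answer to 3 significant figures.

4.34 MBq

Convert the elapsed time: 2.07 hours = 124.2 minutes.
Number of half-lives: n = 124.2/20.4 ≈ 6.0882.
Remaining = 295.3 × (1/2)^6.0882 = 295.3 × 0.014698 ≈ 4.3403 MBq.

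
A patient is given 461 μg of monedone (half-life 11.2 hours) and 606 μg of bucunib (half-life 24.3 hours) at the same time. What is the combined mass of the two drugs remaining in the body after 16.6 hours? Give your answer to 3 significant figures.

542 μg

monedone: 461 × (1/2)^(16.6/11.2) = 461 × (1/2)^1.4821 ≈ 165.02 μg.
bucunib: 606 × (1/2)^(16.6/24.3) = 606 × (1/2)^0.68313 ≈ 377.43 μg.
Total = 165.02 + 377.43 ≈ 542.44 μg.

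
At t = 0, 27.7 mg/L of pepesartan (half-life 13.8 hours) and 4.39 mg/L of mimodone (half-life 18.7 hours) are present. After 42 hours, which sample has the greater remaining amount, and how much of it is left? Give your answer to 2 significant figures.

pepesartan: 27.7 × (1/2)^3.0435 ≈ 3.3597 mg/L.
mimodone: 4.39 × (1/2)^2.246 ≈ 0.92545 mg/L.
Pepesartan has more remaining, at ≈ 3.3597 mg/L.

pepesartan, 3.4 mg/L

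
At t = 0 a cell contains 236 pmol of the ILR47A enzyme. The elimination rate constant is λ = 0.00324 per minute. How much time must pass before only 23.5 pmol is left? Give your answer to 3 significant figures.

712 minutes

t½ = ln 2 / λ = 0.69315 / 0.00324 ≈ 213.93 minutes.
Fraction remaining = 23.5/236 ≈ 0.099576.
n = log₂(236/23.5) = ln(10.043)/ln 2 ≈ 3.3281 half-lives.
t = n × t½ = 3.3281 × 213.93 ≈ 711.98 minutes.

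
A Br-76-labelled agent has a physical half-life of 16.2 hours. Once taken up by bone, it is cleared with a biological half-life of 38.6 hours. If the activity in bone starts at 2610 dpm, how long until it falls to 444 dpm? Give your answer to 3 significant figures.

1/t_eff = 1/t_phys + 1/t_biol = 1/16.2 + 1/38.6 = 0.087635 per hour.
t_eff = 16.2 × 38.6 / (16.2 + 38.6) ≈ 11.411 hours.
n = log₂(2610/444) ≈ 2.5554; t = 2.5554 × 11.411 ≈ 29.16 hours.

29.2 hours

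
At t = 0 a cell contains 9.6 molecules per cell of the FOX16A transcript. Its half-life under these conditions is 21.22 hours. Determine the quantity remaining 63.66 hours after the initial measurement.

Elapsed time is 3 half-lives (63.66/21.22).
Each half-life halves the amount: 9.6 × (1/2)^3 = 9.6/8 = 1.2 molecules per cell.

1.2 molecules per cell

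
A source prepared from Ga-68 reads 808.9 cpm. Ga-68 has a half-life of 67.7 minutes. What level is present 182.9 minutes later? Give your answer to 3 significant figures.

Number of half-lives: n = 182.9/67.7 ≈ 2.7016.
Remaining = 808.9 × (1/2)^2.7016 = 808.9 × 0.15372 ≈ 124.34 cpm.

124 cpm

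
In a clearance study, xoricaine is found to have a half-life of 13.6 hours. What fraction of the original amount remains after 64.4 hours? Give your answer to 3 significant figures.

n = 64.4/13.6 ≈ 4.7353 half-lives.
Fraction remaining = (1/2)^4.7353 ≈ 0.037543.

0.0375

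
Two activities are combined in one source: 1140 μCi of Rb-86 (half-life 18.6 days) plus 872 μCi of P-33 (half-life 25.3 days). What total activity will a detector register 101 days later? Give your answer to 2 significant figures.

81 μCi

Rb-86: 1140 × (1/2)^(101/18.6) = 1140 × (1/2)^5.4301 ≈ 26.441 μCi.
P-33: 872 × (1/2)^(101/25.3) = 872 × (1/2)^3.9921 ≈ 54.799 μCi.
Total = 26.441 + 54.799 ≈ 81.241 μCi.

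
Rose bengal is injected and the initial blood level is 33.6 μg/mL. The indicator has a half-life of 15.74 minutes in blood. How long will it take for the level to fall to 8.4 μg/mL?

31.48 minutes

8.4/33.6 = 1/4, so 2 half-lives have elapsed.
t = 2 × 15.74 = 31.48 minutes.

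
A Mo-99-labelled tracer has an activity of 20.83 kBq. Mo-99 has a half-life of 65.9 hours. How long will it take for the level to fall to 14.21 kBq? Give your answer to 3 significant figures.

36.4 hours

Fraction remaining = 14.21/20.83 ≈ 0.68219.
n = log₂(20.83/14.21) = ln(1.4659)/ln 2 ≈ 0.55176 half-lives.
t = n × t½ = 0.55176 × 65.9 ≈ 36.361 hours.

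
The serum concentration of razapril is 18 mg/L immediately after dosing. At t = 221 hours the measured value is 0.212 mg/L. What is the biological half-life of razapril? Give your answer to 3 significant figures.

A/A₀ = 0.212/18 ≈ 0.011778.
n = log₂(84.906) ≈ 6.4078 half-lives elapsed in 221 hours.
t½ = 221/6.4078 ≈ 34.489 hours.

34.5 hours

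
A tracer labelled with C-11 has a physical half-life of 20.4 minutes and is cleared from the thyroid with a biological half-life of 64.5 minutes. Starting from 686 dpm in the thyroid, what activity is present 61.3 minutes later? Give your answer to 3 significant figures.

1/t_eff = 1/t_phys + 1/t_biol = 1/20.4 + 1/64.5 = 0.064523 per minute.
t_eff = 20.4 × 64.5 / (20.4 + 64.5) ≈ 15.498 minutes.
Remaining = 686 × (1/2)^(61.3/15.498) = 686 × (1/2)^3.9553 ≈ 44.225 dpm.

44.2 dpm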